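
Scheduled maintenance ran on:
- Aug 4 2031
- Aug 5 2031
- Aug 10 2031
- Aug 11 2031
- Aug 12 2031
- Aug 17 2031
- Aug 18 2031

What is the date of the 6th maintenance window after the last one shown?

Sep 1 2031

The gap pattern 1, 5, 1, 1, 5, 1 repeats every 3 events.
These are the Mondays, Tuesdays and Sundays of each week.
Next Tuesday: Aug 19 2031.
The following Sunday is Aug 24 2031.
Next Monday: Aug 25 2031.
Next Tuesday: Aug 26 2031.
The following Sunday is Aug 31 2031.
The following Monday is Sep 1 2031.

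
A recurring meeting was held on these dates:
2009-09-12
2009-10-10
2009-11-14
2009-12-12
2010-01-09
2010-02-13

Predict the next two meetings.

2010-03-13, 2010-04-10

Gaps: 28, 35, 28, 28, 35 days — a mix of 28 and 35. Every date is a Saturday.
Each is the 2nd Saturday of its month.
2nd Saturday of March 2010: 2010-03-13.
2nd Saturday of April 2010: 2010-04-10.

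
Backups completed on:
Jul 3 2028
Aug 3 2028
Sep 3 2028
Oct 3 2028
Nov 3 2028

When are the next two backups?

Gaps: 31, 31, 30, 31 days — not constant. Every event is on the 3rd of the month.
Pattern: the 3rd of each month.
Next: December 2028 → Dec 3 2028.
January 2029: Jan 3 2029.

Dec 3 2028, Jan 3 2029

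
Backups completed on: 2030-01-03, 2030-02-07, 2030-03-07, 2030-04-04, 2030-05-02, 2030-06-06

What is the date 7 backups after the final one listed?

2031-01-02

Gaps: 35, 28, 28, 28, 35 days — a mix of 28 and 35. Every date is a Thursday.
Each is the 1st Thursday of its month.
1st Thursday of July 2030: 2030-07-04.
August 2030 — 1st Thursday is 2030-08-01.
September 2030 — 1st Thursday is 2030-09-05.
1st Thursday of October 2030: 2030-10-03.
1st Thursday of November 2030: 2030-11-07.
December 2030 — 1st Thursday is 2030-12-05.
1st Thursday of January 2031: 2031-01-02.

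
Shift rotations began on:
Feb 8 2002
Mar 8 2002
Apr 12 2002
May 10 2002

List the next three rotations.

Jun 14 2002, Jul 12 2002, Aug 9 2002

All dates are Fridays, 28, 35, 28 days apart.
Specifically, the 2nd Friday of each month.
June 2002 — 2nd Friday is Jun 14 2002.
July 2002 — 2nd Friday is Jul 12 2002.
2nd Friday of August 2002: Aug 9 2002.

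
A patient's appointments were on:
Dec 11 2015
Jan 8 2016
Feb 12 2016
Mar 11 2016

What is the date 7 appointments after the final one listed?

Oct 14 2016

These are Fridays at 28- or 35-day spacing (28, 35, 28).
The pattern: 2nd Friday of the month.
2nd Friday of April 2016: Apr 8 2016.
2nd Friday of May 2016: May 13 2016.
June 2016 — 2nd Friday is Jun 10 2016.
2nd Friday of July 2016: Jul 8 2016.
2nd Friday of August 2016: Aug 12 2016.
2nd Friday of September 2016: Sep 9 2016.
2nd Friday of October 2016: Oct 14 2016.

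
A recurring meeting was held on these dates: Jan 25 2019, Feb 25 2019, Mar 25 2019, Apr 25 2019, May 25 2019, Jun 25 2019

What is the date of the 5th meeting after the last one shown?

Gaps: 31, 28, 31, 30, 31 days — not constant. Every event is on the 25th of the month.
Pattern: the 25th of each month.
July 2019: Jul 25 2019.
August 2019: Aug 25 2019.
September 2019: Sep 25 2019.
October 2019: Oct 25 2019.
November 2019: Nov 25 2019.

Nov 25 2019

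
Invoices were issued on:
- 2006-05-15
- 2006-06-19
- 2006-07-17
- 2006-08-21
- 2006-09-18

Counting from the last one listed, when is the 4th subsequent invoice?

2007-01-15

All dates are Mondays, 35, 28, 35, 28 days apart.
Specifically, the 3rd Monday of each month.
3rd Monday of October 2006: 2006-10-16.
November 2006 — 3rd Monday is 2006-11-20.
3rd Monday of December 2006: 2006-12-18.
3rd Monday of January 2007: 2007-01-15.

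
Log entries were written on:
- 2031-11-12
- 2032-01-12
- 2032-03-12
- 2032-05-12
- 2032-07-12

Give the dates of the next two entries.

2032-09-12, 2032-11-12

Gaps: 61, 60, 61, 61 days — not constant. Every event is on the 12th of the month.
Pattern: the 12th of every 2 months.
September 2032: 2032-09-12.
November 2032: 2032-11-12.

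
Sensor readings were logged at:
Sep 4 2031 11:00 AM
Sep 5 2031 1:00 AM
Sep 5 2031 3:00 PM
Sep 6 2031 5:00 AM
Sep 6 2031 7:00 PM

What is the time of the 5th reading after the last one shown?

Sep 9 2031 5:00 PM

Gaps: 14, 14, 14, 14 hours — each event is 14 hours after the previous one.
Sep 6 2031 7:00 PM + 14 h = Sep 7 2031 9:00 AM.
Sep 7 2031 9:00 AM + 14 h = Sep 7 2031 11:00 PM.
Sep 7 2031 11:00 PM + 14 h = Sep 8 2031 1:00 PM.
Sep 8 2031 1:00 PM + 14 h = Sep 9 2031 3:00 AM.
Sep 9 2031 3:00 AM + 14 h = Sep 9 2031 5:00 PM.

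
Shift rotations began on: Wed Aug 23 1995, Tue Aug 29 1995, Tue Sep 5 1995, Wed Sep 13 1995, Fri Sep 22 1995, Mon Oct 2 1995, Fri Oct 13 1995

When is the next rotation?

Wed Oct 25 1995

The spacing grows by 1 each time: 6, 7, 8, 9, 10, 11 days.
Next gap: 12 days. Fri Oct 13 1995 + 12 days = Wed Oct 25 1995.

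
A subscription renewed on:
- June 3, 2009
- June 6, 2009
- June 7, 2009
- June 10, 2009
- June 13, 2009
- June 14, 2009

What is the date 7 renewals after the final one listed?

The gap pattern 3, 1, 3, 3, 1 repeats every 3 events.
These are the Wednesdays, Saturdays and Sundays of each week.
Next Wednesday: June 17, 2009.
Next Saturday: June 20, 2009.
The following Sunday is June 21, 2009.
The following Wednesday is June 24, 2009.
Next Saturday: June 27, 2009.
The following Sunday is June 28, 2009.
Next Wednesday: July 1, 2009.

July 1, 2009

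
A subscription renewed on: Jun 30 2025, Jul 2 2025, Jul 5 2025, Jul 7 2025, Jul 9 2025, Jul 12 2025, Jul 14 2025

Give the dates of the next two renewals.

The gap pattern 2, 3, 2, 2, 3, 2 repeats every 3 events.
These are the Mondays, Wednesdays and Saturdays of each week.
Next Wednesday: Jul 16 2025.
Next Saturday: Jul 19 2025.

Jul 16 2025, Jul 19 2025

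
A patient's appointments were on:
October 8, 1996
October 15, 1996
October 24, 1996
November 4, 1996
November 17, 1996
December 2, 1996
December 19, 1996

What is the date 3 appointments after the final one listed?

February 20, 1997

Gaps: 7, 9, 11, 13, 15, 17 days — each gap is 2 larger than the previous one.
Next gap: 19 days. December 19, 1996 + 19 days = January 7, 1997.
Next gap: 21 days. January 7, 1997 + 21 days = January 28, 1997.
Next gap: 23 days. January 28, 1997 + 23 days = February 20, 1997.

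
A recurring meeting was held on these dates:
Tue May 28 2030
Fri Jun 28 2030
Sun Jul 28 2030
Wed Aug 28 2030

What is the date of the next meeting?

Sat Sep 28 2030

Gaps: 31, 30, 31 days — not constant. Every event is on the 28th of the month.
Pattern: the 28th of each month.
September 2030: Sat Sep 28 2030.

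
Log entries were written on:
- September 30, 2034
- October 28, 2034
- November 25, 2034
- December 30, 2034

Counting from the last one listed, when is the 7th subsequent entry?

Every date is a Saturday; gaps 28, 28, 35 days.
Each is the last Saturday of its month (at least one falls on the 29th or later, ruling out '4th Saturday').
Last Saturday of January 2035: January 27, 2035.
Last Saturday of February 2035: February 24, 2035.
March 2035 ends with Saturday March 31, 2035.
April 2035 ends with Saturday April 28, 2035.
May 2035 ends with Saturday May 26, 2035.
June 2035 ends with Saturday June 30, 2035.
July 2035 ends with Saturday July 28, 2035.

July 28, 2035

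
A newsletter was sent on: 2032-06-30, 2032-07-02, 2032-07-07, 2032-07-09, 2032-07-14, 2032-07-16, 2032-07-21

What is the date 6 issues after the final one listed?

2032-08-11

Every event lands on a Wednesday or Friday (gaps cycle 2, 5, 2, 5, 2, 5).
So the schedule is: every Wednesday and Friday.
Next Friday: 2032-07-23.
The following Wednesday is 2032-07-28.
The following Friday is 2032-07-30.
The following Wednesday is 2032-08-04.
The following Friday is 2032-08-06.
Next Wednesday: 2032-08-11.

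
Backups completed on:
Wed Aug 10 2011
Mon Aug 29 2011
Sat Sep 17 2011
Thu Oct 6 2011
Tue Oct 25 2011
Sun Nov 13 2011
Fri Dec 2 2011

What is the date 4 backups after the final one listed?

Thu Feb 16 2012

Every event comes 19 days after the last (19, 19, 19, 19, 19, 19).
Fri Dec 2 2011 + 19 days = Wed Dec 21 2011.
Wed Dec 21 2011 + 19 days = Mon Jan 9 2012.
Mon Jan 9 2012 + 19 days = Sat Jan 28 2012.
Sat Jan 28 2012 + 19 days = Thu Feb 16 2012.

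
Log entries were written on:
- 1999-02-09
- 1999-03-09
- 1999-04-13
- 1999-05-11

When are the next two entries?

Gaps: 28, 35, 28 days — a mix of 28 and 35. Every date is a Tuesday.
Each is the 2nd Tuesday of its month.
2nd Tuesday of June 1999: 1999-06-08.
July 1999 — 2nd Tuesday is 1999-07-13.

1999-06-08, 1999-07-13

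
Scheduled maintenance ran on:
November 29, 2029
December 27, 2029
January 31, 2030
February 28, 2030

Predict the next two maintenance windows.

March 28, 2030; April 25, 2030

These are Thursdays with 28, 35, 28-day gaps.
Each is the final Thursday of its month — November 29, 2029 is past the 28th, so '4th Thursday' doesn't fit.
Last Thursday of March 2030: March 28, 2030.
Last Thursday of April 2030: April 25, 2030.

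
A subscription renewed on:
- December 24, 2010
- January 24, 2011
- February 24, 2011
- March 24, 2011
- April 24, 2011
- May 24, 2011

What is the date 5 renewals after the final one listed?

Each date is the 24th; the gaps (31, 31, 28, 31, 30) track the month lengths.
The rule is the 24th of each month.
Next: June 2011 → June 24, 2011.
Next: July 2011 → July 24, 2011.
August 2011: August 24, 2011.
Next: September 2011 → September 24, 2011.
October 2011: October 24, 2011.

October 24, 2011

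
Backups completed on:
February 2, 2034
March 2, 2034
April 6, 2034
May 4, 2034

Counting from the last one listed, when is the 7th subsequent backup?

December 7, 2034

Gaps: 28, 35, 28 days — a mix of 28 and 35. Every date is a Thursday.
Each is the 1st Thursday of its month.
1st Thursday of June 2034: June 1, 2034.
1st Thursday of July 2034: July 6, 2034.
1st Thursday of August 2034: August 3, 2034.
September 2034 — 1st Thursday is September 7, 2034.
1st Thursday of October 2034: October 5, 2034.
1st Thursday of November 2034: November 2, 2034.
1st Thursday of December 2034: December 7, 2034.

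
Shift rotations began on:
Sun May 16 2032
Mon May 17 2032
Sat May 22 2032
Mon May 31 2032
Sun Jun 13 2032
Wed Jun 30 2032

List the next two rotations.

Gaps: 1, 5, 9, 13, 17 days — each gap is 4 larger than the previous one.
Next gap: 21 days. Wed Jun 30 2032 + 21 days = Wed Jul 21 2032.
Next gap: 25 days. Wed Jul 21 2032 + 25 days = Sun Aug 15 2032.

Wed Jul 21 2032, Sun Aug 15 2032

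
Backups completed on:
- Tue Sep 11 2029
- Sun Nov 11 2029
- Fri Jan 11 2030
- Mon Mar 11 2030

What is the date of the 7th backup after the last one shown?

The day-of-month is always 11 (61, 61, 59 days between events).
So this recurs on the 11th of every 2 months.
May 2030: Sat May 11 2030.
July 2030: Thu Jul 11 2030.
Next: September 2030 → Wed Sep 11 2030.
November 2030: Mon Nov 11 2030.
Next: January 2031 → Sat Jan 11 2031.
March 2031: Tue Mar 11 2031.
Next: May 2031 → Sun May 11 2031.

Sun May 11 2031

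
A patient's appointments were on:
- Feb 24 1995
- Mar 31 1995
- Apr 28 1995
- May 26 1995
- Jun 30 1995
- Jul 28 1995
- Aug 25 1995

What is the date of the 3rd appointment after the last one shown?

Nov 24 1995

Every date is a Friday; gaps 35, 28, 28, 35, 28, 28 days.
Each is the last Friday of its month (at least one falls on the 29th or later, ruling out '4th Friday').
Last Friday of September 1995: Sep 29 1995.
October 1995 ends with Friday Oct 27 1995.
Last Friday of November 1995: Nov 24 1995.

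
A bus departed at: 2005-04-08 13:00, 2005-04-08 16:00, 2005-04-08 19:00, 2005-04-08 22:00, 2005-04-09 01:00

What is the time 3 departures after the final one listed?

2005-04-09 10:00

The interval is a steady 3 hours (3, 3, 3, 3).
2005-04-09 01:00 + 3 h = 2005-04-09 04:00.
2005-04-09 04:00 + 3 h = 2005-04-09 07:00.
2005-04-09 07:00 + 3 h = 2005-04-09 10:00.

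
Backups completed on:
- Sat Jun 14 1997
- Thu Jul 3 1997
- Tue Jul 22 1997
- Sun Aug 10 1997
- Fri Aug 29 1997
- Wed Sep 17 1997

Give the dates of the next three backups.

Mon Oct 6 1997, Sat Oct 25 1997, Thu Nov 13 1997

Gaps between consecutive events: 19, 19, 19, 19, 19 days — a constant 19-day interval.
Wed Sep 17 1997 + 19 days = Mon Oct 6 1997.
Mon Oct 6 1997 + 19 days = Sat Oct 25 1997.
Sat Oct 25 1997 + 19 days = Thu Nov 13 1997.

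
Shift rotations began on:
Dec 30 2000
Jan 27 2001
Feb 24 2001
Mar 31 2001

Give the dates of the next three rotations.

Apr 28 2001, May 26 2001, Jun 30 2001

These are Saturdays with 28, 28, 35-day gaps.
Each is the final Saturday of its month — Dec 30 2000 is past the 28th, so '4th Saturday' doesn't fit.
April 2001 ends with Saturday Apr 28 2001.
May 2001 ends with Saturday May 26 2001.
Last Saturday of June 2001: Jun 30 2001.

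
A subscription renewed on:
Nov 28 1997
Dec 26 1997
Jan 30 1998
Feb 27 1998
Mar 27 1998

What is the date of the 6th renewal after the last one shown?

Every date is a Friday; gaps 28, 35, 28, 28 days.
Each is the last Friday of its month (at least one falls on the 29th or later, ruling out '4th Friday').
April 1998 ends with Friday Apr 24 1998.
Last Friday of May 1998: May 29 1998.
Last Friday of June 1998: Jun 26 1998.
July 1998 ends with Friday Jul 31 1998.
Last Friday of August 1998: Aug 28 1998.
Last Friday of September 1998: Sep 25 1998.

Sep 25 1998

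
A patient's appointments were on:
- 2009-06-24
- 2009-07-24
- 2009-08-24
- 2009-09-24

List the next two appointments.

2009-10-24, 2009-11-24

Each date is the 24th; the gaps (30, 31, 31) track the month lengths.
The rule is the 24th of each month.
Next: October 2009 → 2009-10-24.
November 2009: 2009-11-24.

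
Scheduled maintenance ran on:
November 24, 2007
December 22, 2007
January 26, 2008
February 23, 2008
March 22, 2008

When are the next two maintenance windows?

All dates are Saturdays, 28, 35, 28, 28 days apart.
Specifically, the 4th Saturday of each month.
4th Saturday of April 2008: April 26, 2008.
May 2008 — 4th Saturday is May 24, 2008.

April 26, 2008; May 24, 2008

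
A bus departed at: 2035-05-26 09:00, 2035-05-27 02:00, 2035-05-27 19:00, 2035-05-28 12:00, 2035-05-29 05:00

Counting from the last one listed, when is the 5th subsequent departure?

The interval is a steady 17 hours (17, 17, 17, 17).
2035-05-29 05:00 + 17 h = 2035-05-29 22:00.
2035-05-29 22:00 + 17 h = 2035-05-30 15:00.
2035-05-30 15:00 + 17 h = 2035-05-31 08:00.
2035-05-31 08:00 + 17 h = 2035-06-01 01:00.
2035-06-01 01:00 + 17 h = 2035-06-01 18:00.

2035-06-01 18:00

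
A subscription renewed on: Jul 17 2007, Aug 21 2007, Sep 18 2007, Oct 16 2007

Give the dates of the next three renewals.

Gaps: 35, 28, 28 days — a mix of 28 and 35. Every date is a Tuesday.
Each is the 3rd Tuesday of its month.
3rd Tuesday of November 2007: Nov 20 2007.
3rd Tuesday of December 2007: Dec 18 2007.
January 2008 — 3rd Tuesday is Jan 15 2008.

Nov 20 2007, Dec 18 2007, Jan 15 2008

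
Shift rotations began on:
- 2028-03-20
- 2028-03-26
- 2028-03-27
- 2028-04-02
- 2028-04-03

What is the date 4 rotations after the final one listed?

2028-04-17

Every event lands on a Monday or Sunday (gaps cycle 6, 1, 6, 1).
So the schedule is: every Monday and Sunday.
The following Sunday is 2028-04-09.
The following Monday is 2028-04-10.
The following Sunday is 2028-04-16.
Next Monday: 2028-04-17.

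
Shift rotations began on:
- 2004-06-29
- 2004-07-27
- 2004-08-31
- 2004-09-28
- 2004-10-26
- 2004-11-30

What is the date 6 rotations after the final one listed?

2005-05-31

All Tuesdays; the gaps (28, 35, 28, 28, 35) vary with month length.
This is the last Tuesday of each month.
December 2004 ends with Tuesday 2004-12-28.
Last Tuesday of January 2005: 2005-01-25.
February 2005 ends with Tuesday 2005-02-22.
March 2005 ends with Tuesday 2005-03-29.
Last Tuesday of April 2005: 2005-04-26.
Last Tuesday of May 2005: 2005-05-31.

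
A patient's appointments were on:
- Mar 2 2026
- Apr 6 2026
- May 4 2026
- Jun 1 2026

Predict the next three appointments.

Jul 6 2026, Aug 3 2026, Sep 7 2026

These are Mondays at 28- or 35-day spacing (35, 28, 28).
The pattern: 1st Monday of the month.
July 2026 — 1st Monday is Jul 6 2026.
1st Monday of August 2026: Aug 3 2026.
September 2026 — 1st Monday is Sep 7 2026.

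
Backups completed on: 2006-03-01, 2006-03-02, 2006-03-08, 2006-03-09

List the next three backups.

Every event lands on a Wednesday or Thursday (gaps cycle 1, 6, 1).
So the schedule is: every Wednesday and Thursday.
Next Wednesday: 2006-03-15.
The following Thursday is 2006-03-16.
The following Wednesday is 2006-03-22.

2006-03-15, 2006-03-16, 2006-03-22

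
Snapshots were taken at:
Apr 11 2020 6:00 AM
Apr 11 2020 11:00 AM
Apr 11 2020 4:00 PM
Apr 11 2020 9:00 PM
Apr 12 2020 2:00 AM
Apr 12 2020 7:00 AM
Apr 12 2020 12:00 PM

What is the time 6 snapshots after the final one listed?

Spacing: 5, 5, 5, 5, 5, 5 h — constant 5 h.
Apr 12 2020 12:00 PM + 5 h = Apr 12 2020 5:00 PM.
Apr 12 2020 5:00 PM + 5 h = Apr 12 2020 10:00 PM.
Apr 12 2020 10:00 PM + 5 h = Apr 13 2020 3:00 AM.
Apr 13 2020 3:00 AM + 5 h = Apr 13 2020 8:00 AM.
Apr 13 2020 8:00 AM + 5 h = Apr 13 2020 1:00 PM.
Apr 13 2020 1:00 PM + 5 h = Apr 13 2020 6:00 PM.

Apr 13 2020 6:00 PM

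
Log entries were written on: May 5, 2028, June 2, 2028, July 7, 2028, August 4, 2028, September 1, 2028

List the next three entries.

These are Fridays at 28- or 35-day spacing (28, 35, 28, 28).
The pattern: 1st Friday of the month.
October 2028 — 1st Friday is October 6, 2028.
1st Friday of November 2028: November 3, 2028.
December 2028 — 1st Friday is December 1, 2028.

October 6, 2028; November 3, 2028; December 1, 2028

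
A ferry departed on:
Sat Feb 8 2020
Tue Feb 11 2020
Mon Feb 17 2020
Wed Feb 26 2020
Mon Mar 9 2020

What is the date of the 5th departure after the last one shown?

Gaps: 3, 6, 9, 12 days — each gap is 3 larger than the previous one.
Next gap: 15 days. Mon Mar 9 2020 + 15 days = Tue Mar 24 2020.
Next gap: 18 days. Tue Mar 24 2020 + 18 days = Sat Apr 11 2020.
Next gap: 21 days. Sat Apr 11 2020 + 21 days = Sat May 2 2020.
Next gap: 24 days. Sat May 2 2020 + 24 days = Tue May 26 2020.
Next gap: 27 days. Tue May 26 2020 + 27 days = Mon Jun 22 2020.

Mon Jun 22 2020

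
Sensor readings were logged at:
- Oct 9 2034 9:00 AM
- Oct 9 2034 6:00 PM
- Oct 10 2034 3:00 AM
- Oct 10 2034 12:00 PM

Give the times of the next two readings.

Oct 10 2034 9:00 PM, Oct 11 2034 6:00 AM

The interval is a steady 9 hours (9, 9, 9).
Oct 10 2034 12:00 PM + 9 h = Oct 10 2034 9:00 PM.
Oct 10 2034 9:00 PM + 9 h = Oct 11 2034 6:00 AM.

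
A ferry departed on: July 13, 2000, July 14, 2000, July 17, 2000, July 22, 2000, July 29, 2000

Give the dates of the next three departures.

August 7, 2000; August 18, 2000; August 31, 2000

Gaps: 1, 3, 5, 7 days — each gap is 2 larger than the previous one.
Next gap: 9 days. July 29, 2000 + 9 days = August 7, 2000.
Next gap: 11 days. August 7, 2000 + 11 days = August 18, 2000.
Next gap: 13 days. August 18, 2000 + 13 days = August 31, 2000.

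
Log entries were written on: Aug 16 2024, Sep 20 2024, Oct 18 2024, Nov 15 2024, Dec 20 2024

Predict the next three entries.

Jan 17 2025, Feb 21 2025, Mar 21 2025

Gaps: 35, 28, 28, 35 days — a mix of 28 and 35. Every date is a Friday.
Each is the 3rd Friday of its month.
3rd Friday of January 2025: Jan 17 2025.
3rd Friday of February 2025: Feb 21 2025.
March 2025 — 3rd Friday is Mar 21 2025.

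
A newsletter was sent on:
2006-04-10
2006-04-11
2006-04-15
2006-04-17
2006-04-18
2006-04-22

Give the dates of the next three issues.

2006-04-24, 2006-04-25, 2006-04-29

Every event lands on a Monday or Tuesday or Saturday (gaps cycle 1, 4, 2, 1, 4).
So the schedule is: every Monday, Tuesday and Saturday.
Next Monday: 2006-04-24.
Next Tuesday: 2006-04-25.
The following Saturday is 2006-04-29.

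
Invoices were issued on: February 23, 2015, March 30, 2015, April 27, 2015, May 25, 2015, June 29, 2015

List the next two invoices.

Every date is a Monday; gaps 35, 28, 28, 35 days.
Each is the last Monday of its month (at least one falls on the 29th or later, ruling out '4th Monday').
Last Monday of July 2015: July 27, 2015.
August 2015 ends with Monday August 31, 2015.

July 27, 2015; August 31, 2015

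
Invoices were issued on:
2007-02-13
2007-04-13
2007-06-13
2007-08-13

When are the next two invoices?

Each date is the 13th; the gaps (59, 61, 61) track the month lengths.
The rule is the 13th of every 2 months.
Next: October 2007 → 2007-10-13.
December 2007: 2007-12-13.

2007-10-13, 2007-12-13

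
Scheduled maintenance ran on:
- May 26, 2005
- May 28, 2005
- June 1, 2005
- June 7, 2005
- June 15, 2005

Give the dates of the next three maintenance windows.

The spacing grows by 2 each time: 2, 4, 6, 8 days.
Next gap: 10 days. June 15, 2005 + 10 days = June 25, 2005.
Next gap: 12 days. June 25, 2005 + 12 days = July 7, 2005.
Next gap: 14 days. July 7, 2005 + 14 days = July 21, 2005.

June 25, 2005; July 7, 2005; July 21, 2005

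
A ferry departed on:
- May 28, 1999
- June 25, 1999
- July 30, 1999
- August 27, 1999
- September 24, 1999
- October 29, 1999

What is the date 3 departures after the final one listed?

January 28, 2000

These are Fridays with 28, 35, 28, 28, 35-day gaps.
Each is the final Friday of its month — July 30, 1999 is past the 28th, so '4th Friday' doesn't fit.
Last Friday of November 1999: November 26, 1999.
Last Friday of December 1999: December 31, 1999.
January 2000 ends with Friday January 28, 2000.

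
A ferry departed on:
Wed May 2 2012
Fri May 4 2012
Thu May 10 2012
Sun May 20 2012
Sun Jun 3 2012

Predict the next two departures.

The spacing grows by 4 each time: 2, 6, 10, 14 days.
Next gap: 18 days. Sun Jun 3 2012 + 18 days = Thu Jun 21 2012.
Next gap: 22 days. Thu Jun 21 2012 + 22 days = Fri Jul 13 2012.

Thu Jun 21 2012, Fri Jul 13 2012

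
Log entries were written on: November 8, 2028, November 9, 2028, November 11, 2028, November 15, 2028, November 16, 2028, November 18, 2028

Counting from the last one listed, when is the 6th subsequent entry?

Every event lands on a Wednesday or Thursday or Saturday (gaps cycle 1, 2, 4, 1, 2).
So the schedule is: every Wednesday, Thursday and Saturday.
Next Wednesday: November 22, 2028.
The following Thursday is November 23, 2028.
The following Saturday is November 25, 2028.
The following Wednesday is November 29, 2028.
Next Thursday: November 30, 2028.
The following Saturday is December 2, 2028.

December 2, 2028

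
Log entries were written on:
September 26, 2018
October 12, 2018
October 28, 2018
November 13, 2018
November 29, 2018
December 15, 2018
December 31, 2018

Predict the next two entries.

January 16, 2019; February 1, 2019

Every event comes 16 days after the last (16, 16, 16, 16, 16, 16).
December 31, 2018 + 16 days = January 16, 2019.
January 16, 2019 + 16 days = February 1, 2019.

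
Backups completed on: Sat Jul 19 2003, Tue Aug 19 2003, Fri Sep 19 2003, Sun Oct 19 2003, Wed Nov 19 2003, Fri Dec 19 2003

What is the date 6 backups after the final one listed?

Sat Jun 19 2004

Each date is the 19th; the gaps (31, 31, 30, 31, 30) track the month lengths.
The rule is the 19th of each month.
January 2004: Mon Jan 19 2004.
February 2004: Thu Feb 19 2004.
Next: March 2004 → Fri Mar 19 2004.
April 2004: Mon Apr 19 2004.
Next: May 2004 → Wed May 19 2004.
June 2004: Sat Jun 19 2004.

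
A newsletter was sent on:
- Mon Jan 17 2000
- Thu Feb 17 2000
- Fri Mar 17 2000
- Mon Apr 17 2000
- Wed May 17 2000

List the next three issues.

Sat Jun 17 2000, Mon Jul 17 2000, Thu Aug 17 2000

The day-of-month is always 17 (31, 29, 31, 30 days between events).
So this recurs on the 17th of each month.
Next: June 2000 → Sat Jun 17 2000.
Next: July 2000 → Mon Jul 17 2000.
August 2000: Thu Aug 17 2000.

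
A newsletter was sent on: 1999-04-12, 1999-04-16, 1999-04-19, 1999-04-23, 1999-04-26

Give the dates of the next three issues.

1999-04-30, 1999-05-03, 1999-05-07

The gap pattern 4, 3, 4, 3 repeats every 2 events.
These are the Mondays and Fridays of each week.
Next Friday: 1999-04-30.
Next Monday: 1999-05-03.
Next Friday: 1999-05-07.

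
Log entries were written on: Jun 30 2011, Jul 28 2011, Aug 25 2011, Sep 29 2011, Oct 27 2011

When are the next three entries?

Nov 24 2011, Dec 29 2011, Jan 26 2012

All Thursdays; the gaps (28, 28, 35, 28) vary with month length.
This is the last Thursday of each month.
November 2011 ends with Thursday Nov 24 2011.
December 2011 ends with Thursday Dec 29 2011.
Last Thursday of January 2012: Jan 26 2012.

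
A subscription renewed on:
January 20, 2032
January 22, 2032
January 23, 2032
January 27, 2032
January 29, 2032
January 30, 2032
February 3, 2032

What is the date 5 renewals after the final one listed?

Every event lands on a Tuesday or Thursday or Friday (gaps cycle 2, 1, 4, 2, 1, 4).
So the schedule is: every Tuesday, Thursday and Friday.
The following Thursday is February 5, 2032.
Next Friday: February 6, 2032.
Next Tuesday: February 10, 2032.
Next Thursday: February 12, 2032.
Next Friday: February 13, 2032.

February 13, 2032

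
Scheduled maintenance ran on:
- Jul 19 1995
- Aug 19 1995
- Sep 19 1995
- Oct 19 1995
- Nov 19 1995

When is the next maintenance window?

Each date is the 19th; the gaps (31, 31, 30, 31) track the month lengths.
The rule is the 19th of each month.
Next: December 1995 → Dec 19 1995.

Dec 19 1995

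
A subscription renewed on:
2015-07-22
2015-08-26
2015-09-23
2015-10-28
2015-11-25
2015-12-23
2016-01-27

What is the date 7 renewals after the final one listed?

Gaps: 35, 28, 35, 28, 28, 35 days — a mix of 28 and 35. Every date is a Wednesday.
Each is the 4th Wednesday of its month.
February 2016 — 4th Wednesday is 2016-02-24.
4th Wednesday of March 2016: 2016-03-23.
4th Wednesday of April 2016: 2016-04-27.
May 2016 — 4th Wednesday is 2016-05-25.
June 2016 — 4th Wednesday is 2016-06-22.
July 2016 — 4th Wednesday is 2016-07-27.
4th Wednesday of August 2016: 2016-08-24.

2016-08-24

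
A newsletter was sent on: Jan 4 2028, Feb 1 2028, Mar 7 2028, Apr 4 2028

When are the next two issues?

These are Tuesdays at 28- or 35-day spacing (28, 35, 28).
The pattern: 1st Tuesday of the month.
1st Tuesday of May 2028: May 2 2028.
1st Tuesday of June 2028: Jun 6 2028.

May 2 2028, Jun 6 2028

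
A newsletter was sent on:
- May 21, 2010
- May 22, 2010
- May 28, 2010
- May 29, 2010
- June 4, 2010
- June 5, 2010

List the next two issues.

June 11, 2010; June 12, 2010

The gap pattern 1, 6, 1, 6, 1 repeats every 2 events.
These are the Fridays and Saturdays of each week.
The following Friday is June 11, 2010.
The following Saturday is June 12, 2010.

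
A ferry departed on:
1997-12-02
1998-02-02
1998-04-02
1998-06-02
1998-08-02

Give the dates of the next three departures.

1998-10-02, 1998-12-02, 1999-02-02

Gaps: 62, 59, 61, 61 days — not constant. Every event is on the 2nd of the month.
Pattern: the 2nd of every 2 months.
October 1998: 1998-10-02.
Next: December 1998 → 1998-12-02.
February 1999: 1999-02-02.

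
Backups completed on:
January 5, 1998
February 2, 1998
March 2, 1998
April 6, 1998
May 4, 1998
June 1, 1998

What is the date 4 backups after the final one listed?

These are Mondays at 28- or 35-day spacing (28, 28, 35, 28, 28).
The pattern: 1st Monday of the month.
July 1998 — 1st Monday is July 6, 1998.
1st Monday of August 1998: August 3, 1998.
September 1998 — 1st Monday is September 7, 1998.
October 1998 — 1st Monday is October 5, 1998.

October 5, 1998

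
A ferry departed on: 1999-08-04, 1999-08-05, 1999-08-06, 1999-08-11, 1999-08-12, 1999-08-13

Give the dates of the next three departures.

Gaps: 1, 1, 5, 1, 1 days — not constant, but cyclic with period 3.
The events fall on every Wednesday, Thursday and Friday.
Next Wednesday: 1999-08-18.
The following Thursday is 1999-08-19.
The following Friday is 1999-08-20.

1999-08-18, 1999-08-19, 1999-08-20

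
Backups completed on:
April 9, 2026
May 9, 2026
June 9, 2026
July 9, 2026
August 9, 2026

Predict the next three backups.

September 9, 2026; October 9, 2026; November 9, 2026

Gaps: 30, 31, 30, 31 days — not constant. Every event is on the 9th of the month.
Pattern: the 9th of each month.
Next: September 2026 → September 9, 2026.
Next: October 2026 → October 9, 2026.
Next: November 2026 → November 9, 2026.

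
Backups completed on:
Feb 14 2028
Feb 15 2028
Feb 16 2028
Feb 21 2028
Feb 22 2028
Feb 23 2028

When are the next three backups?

Feb 28 2028, Feb 29 2028, Mar 1 2028

Gaps: 1, 1, 5, 1, 1 days — not constant, but cyclic with period 3.
The events fall on every Monday, Tuesday and Wednesday.
Next Monday: Feb 28 2028.
Next Tuesday: Feb 29 2028.
Next Wednesday: Mar 1 2028.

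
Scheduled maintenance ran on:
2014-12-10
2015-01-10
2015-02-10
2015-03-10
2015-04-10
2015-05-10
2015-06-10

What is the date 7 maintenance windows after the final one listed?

The day-of-month is always 10 (31, 31, 28, 31, 30, 31 days between events).
So this recurs on the 10th of each month.
July 2015: 2015-07-10.
August 2015: 2015-08-10.
Next: September 2015 → 2015-09-10.
Next: October 2015 → 2015-10-10.
November 2015: 2015-11-10.
December 2015: 2015-12-10.
January 2016: 2016-01-10.

2016-01-10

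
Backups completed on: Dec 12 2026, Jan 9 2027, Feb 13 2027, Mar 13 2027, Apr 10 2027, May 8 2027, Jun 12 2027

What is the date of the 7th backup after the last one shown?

These are Saturdays at 28- or 35-day spacing (28, 35, 28, 28, 28, 35).
The pattern: 2nd Saturday of the month.
2nd Saturday of July 2027: Jul 10 2027.
2nd Saturday of August 2027: Aug 14 2027.
2nd Saturday of September 2027: Sep 11 2027.
2nd Saturday of October 2027: Oct 9 2027.
2nd Saturday of November 2027: Nov 13 2027.
2nd Saturday of December 2027: Dec 11 2027.
January 2028 — 2nd Saturday is Jan 8 2028.

Jan 8 2028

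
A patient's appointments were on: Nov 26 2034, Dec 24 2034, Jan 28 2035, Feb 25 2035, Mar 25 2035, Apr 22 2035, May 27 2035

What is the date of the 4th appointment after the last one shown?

All dates are Sundays, 28, 35, 28, 28, 28, 35 days apart.
Specifically, the 4th Sunday of each month.
4th Sunday of June 2035: Jun 24 2035.
4th Sunday of July 2035: Jul 22 2035.
4th Sunday of August 2035: Aug 26 2035.
September 2035 — 4th Sunday is Sep 23 2035.

Sep 23 2035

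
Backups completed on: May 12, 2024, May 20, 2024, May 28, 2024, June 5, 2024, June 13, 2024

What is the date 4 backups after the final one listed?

Gaps between consecutive events: 8, 8, 8, 8 days — a constant 8-day interval.
June 13, 2024 + 8 days = June 21, 2024.
June 21, 2024 + 8 days = June 29, 2024.
June 29, 2024 + 8 days = July 7, 2024.
July 7, 2024 + 8 days = July 15, 2024.

July 15, 2024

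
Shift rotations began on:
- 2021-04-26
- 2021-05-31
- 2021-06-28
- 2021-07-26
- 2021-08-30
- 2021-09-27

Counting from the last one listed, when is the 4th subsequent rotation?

Every date is a Monday; gaps 35, 28, 28, 35, 28 days.
Each is the last Monday of its month (at least one falls on the 29th or later, ruling out '4th Monday').
Last Monday of October 2021: 2021-10-25.
Last Monday of November 2021: 2021-11-29.
Last Monday of December 2021: 2021-12-27.
January 2022 ends with Monday 2022-01-31.

2022-01-31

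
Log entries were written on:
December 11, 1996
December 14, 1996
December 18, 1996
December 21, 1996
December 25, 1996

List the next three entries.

December 28, 1996; January 1, 1997; January 4, 1997

The gap pattern 3, 4, 3, 4 repeats every 2 events.
These are the Wednesdays and Saturdays of each week.
The following Saturday is December 28, 1996.
The following Wednesday is January 1, 1997.
Next Saturday: January 4, 1997.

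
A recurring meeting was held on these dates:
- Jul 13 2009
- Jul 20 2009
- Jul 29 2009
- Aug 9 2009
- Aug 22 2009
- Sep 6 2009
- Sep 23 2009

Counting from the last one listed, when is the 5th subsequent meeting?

Intervals are 7, 9, 11, 13, 15, 17 days — an arithmetic progression with common difference 2.
Next gap: 19 days. Sep 23 2009 + 19 days = Oct 12 2009.
Next gap: 21 days. Oct 12 2009 + 21 days = Nov 2 2009.
Next gap: 23 days. Nov 2 2009 + 23 days = Nov 25 2009.
Next gap: 25 days. Nov 25 2009 + 25 days = Dec 20 2009.
Next gap: 27 days. Dec 20 2009 + 27 days = Jan 16 2010.

Jan 16 2010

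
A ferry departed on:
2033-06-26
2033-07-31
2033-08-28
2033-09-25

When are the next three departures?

Every date is a Sunday; gaps 35, 28, 28 days.
Each is the last Sunday of its month (at least one falls on the 29th or later, ruling out '4th Sunday').
Last Sunday of October 2033: 2033-10-30.
Last Sunday of November 2033: 2033-11-27.
Last Sunday of December 2033: 2033-12-25.

2033-10-30, 2033-11-27, 2033-12-25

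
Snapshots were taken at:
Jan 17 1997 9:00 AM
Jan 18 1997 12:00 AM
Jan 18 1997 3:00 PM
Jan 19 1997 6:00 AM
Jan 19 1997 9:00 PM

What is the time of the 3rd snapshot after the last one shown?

Gaps: 15, 15, 15, 15 hours — each event is 15 hours after the previous one.
Jan 19 1997 9:00 PM + 15 h = Jan 20 1997 12:00 PM.
Jan 20 1997 12:00 PM + 15 h = Jan 21 1997 3:00 AM.
Jan 21 1997 3:00 AM + 15 h = Jan 21 1997 6:00 PM.

Jan 21 1997 6:00 PM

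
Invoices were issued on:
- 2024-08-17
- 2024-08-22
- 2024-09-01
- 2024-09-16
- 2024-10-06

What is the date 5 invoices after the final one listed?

The spacing grows by 5 each time: 5, 10, 15, 20 days.
Next gap: 25 days. 2024-10-06 + 25 days = 2024-10-31.
Next gap: 30 days. 2024-10-31 + 30 days = 2024-11-30.
Next gap: 35 days. 2024-11-30 + 35 days = 2025-01-04.
Next gap: 40 days. 2025-01-04 + 40 days = 2025-02-13.
Next gap: 45 days. 2025-02-13 + 45 days = 2025-03-30.

2025-03-30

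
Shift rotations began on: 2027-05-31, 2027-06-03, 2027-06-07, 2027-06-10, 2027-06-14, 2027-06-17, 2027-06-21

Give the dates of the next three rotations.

Gaps: 3, 4, 3, 4, 3, 4 days — not constant, but cyclic with period 2.
The events fall on every Monday and Thursday.
Next Thursday: 2027-06-24.
Next Monday: 2027-06-28.
Next Thursday: 2027-07-01.

2027-06-24, 2027-06-28, 2027-07-01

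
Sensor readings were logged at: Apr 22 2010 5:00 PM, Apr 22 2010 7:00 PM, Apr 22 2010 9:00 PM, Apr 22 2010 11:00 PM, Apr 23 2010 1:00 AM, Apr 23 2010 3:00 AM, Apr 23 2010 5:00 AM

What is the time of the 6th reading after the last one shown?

Spacing: 2, 2, 2, 2, 2, 2 h — constant 2 h.
Apr 23 2010 5:00 AM + 2 h = Apr 23 2010 7:00 AM.
Apr 23 2010 7:00 AM + 2 h = Apr 23 2010 9:00 AM.
Apr 23 2010 9:00 AM + 2 h = Apr 23 2010 11:00 AM.
Apr 23 2010 11:00 AM + 2 h = Apr 23 2010 1:00 PM.
Apr 23 2010 1:00 PM + 2 h = Apr 23 2010 3:00 PM.
Apr 23 2010 3:00 PM + 2 h = Apr 23 2010 5:00 PM.

Apr 23 2010 5:00 PM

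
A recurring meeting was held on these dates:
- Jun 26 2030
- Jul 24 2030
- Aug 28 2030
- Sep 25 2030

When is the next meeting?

Oct 23 2030

All dates are Wednesdays, 28, 35, 28 days apart.
Specifically, the 4th Wednesday of each month.
4th Wednesday of October 2030: Oct 23 2030.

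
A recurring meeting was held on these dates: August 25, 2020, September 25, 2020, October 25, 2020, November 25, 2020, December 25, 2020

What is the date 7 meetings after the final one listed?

Each date is the 25th; the gaps (31, 30, 31, 30) track the month lengths.
The rule is the 25th of each month.
Next: January 2021 → January 25, 2021.
Next: February 2021 → February 25, 2021.
Next: March 2021 → March 25, 2021.
Next: April 2021 → April 25, 2021.
Next: May 2021 → May 25, 2021.
June 2021: June 25, 2021.
Next: July 2021 → July 25, 2021.

July 25, 2021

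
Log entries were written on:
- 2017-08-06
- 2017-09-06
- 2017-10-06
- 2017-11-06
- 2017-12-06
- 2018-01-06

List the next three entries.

The day-of-month is always 6 (31, 30, 31, 30, 31 days between events).
So this recurs on the 6th of each month.
Next: February 2018 → 2018-02-06.
Next: March 2018 → 2018-03-06.
April 2018: 2018-04-06.

2018-02-06, 2018-03-06, 2018-04-06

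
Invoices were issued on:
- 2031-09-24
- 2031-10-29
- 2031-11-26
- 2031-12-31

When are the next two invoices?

2032-01-28, 2032-02-25

These are Wednesdays with 35, 28, 35-day gaps.
Each is the final Wednesday of its month — 2031-10-29 is past the 28th, so '4th Wednesday' doesn't fit.
Last Wednesday of January 2032: 2032-01-28.
Last Wednesday of February 2032: 2032-02-25.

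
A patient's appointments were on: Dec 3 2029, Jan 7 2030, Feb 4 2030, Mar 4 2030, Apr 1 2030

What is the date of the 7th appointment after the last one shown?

Nov 4 2030

These are Mondays at 28- or 35-day spacing (35, 28, 28, 28).
The pattern: 1st Monday of the month.
May 2030 — 1st Monday is May 6 2030.
1st Monday of June 2030: Jun 3 2030.
July 2030 — 1st Monday is Jul 1 2030.
1st Monday of August 2030: Aug 5 2030.
1st Monday of September 2030: Sep 2 2030.
October 2030 — 1st Monday is Oct 7 2030.
November 2030 — 1st Monday is Nov 4 2030.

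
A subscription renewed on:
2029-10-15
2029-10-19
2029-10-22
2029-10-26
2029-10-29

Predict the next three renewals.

2029-11-02, 2029-11-05, 2029-11-09

Gaps: 4, 3, 4, 3 days — not constant, but cyclic with period 2.
The events fall on every Monday and Friday.
The following Friday is 2029-11-02.
Next Monday: 2029-11-05.
Next Friday: 2029-11-09.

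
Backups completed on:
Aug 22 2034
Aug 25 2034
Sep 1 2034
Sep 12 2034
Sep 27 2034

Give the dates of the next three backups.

Oct 16 2034, Nov 8 2034, Dec 5 2034

Gaps: 3, 7, 11, 15 days — each gap is 4 larger than the previous one.
Next gap: 19 days. Sep 27 2034 + 19 days = Oct 16 2034.
Next gap: 23 days. Oct 16 2034 + 23 days = Nov 8 2034.
Next gap: 27 days. Nov 8 2034 + 27 days = Dec 5 2034.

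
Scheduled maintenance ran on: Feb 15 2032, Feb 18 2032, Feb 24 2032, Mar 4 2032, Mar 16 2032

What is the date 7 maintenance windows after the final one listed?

Aug 31 2032

Intervals are 3, 6, 9, 12 days — an arithmetic progression with common difference 3.
Next gap: 15 days. Mar 16 2032 + 15 days = Mar 31 2032.
Next gap: 18 days. Mar 31 2032 + 18 days = Apr 18 2032.
Next gap: 21 days. Apr 18 2032 + 21 days = May 9 2032.
Next gap: 24 days. May 9 2032 + 24 days = Jun 2 2032.
Next gap: 27 days. Jun 2 2032 + 27 days = Jun 29 2032.
Next gap: 30 days. Jun 29 2032 + 30 days = Jul 29 2032.
Next gap: 33 days. Jul 29 2032 + 33 days = Aug 31 2032.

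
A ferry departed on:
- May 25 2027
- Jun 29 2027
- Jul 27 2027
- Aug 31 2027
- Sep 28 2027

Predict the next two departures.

Oct 26 2027, Nov 30 2027

These are Tuesdays with 35, 28, 35, 28-day gaps.
Each is the final Tuesday of its month — Jun 29 2027 is past the 28th, so '4th Tuesday' doesn't fit.
Last Tuesday of October 2027: Oct 26 2027.
Last Tuesday of November 2027: Nov 30 2027.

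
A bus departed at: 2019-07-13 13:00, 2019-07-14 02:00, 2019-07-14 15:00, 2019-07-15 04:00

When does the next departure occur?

2019-07-15 17:00

Gaps: 13, 13, 13 hours — each event is 13 hours after the previous one.
2019-07-15 04:00 + 13 h = 2019-07-15 17:00.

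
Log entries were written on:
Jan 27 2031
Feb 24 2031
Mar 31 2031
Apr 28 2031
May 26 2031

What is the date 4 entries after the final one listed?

Sep 29 2031

These are Mondays with 28, 35, 28, 28-day gaps.
Each is the final Monday of its month — Mar 31 2031 is past the 28th, so '4th Monday' doesn't fit.
Last Monday of June 2031: Jun 30 2031.
July 2031 ends with Monday Jul 28 2031.
August 2031 ends with Monday Aug 25 2031.
September 2031 ends with Monday Sep 29 2031.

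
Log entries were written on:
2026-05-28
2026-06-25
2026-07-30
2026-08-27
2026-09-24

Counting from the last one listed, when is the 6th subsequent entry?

Every date is a Thursday; gaps 28, 35, 28, 28 days.
Each is the last Thursday of its month (at least one falls on the 29th or later, ruling out '4th Thursday').
October 2026 ends with Thursday 2026-10-29.
November 2026 ends with Thursday 2026-11-26.
December 2026 ends with Thursday 2026-12-31.
Last Thursday of January 2027: 2027-01-28.
Last Thursday of February 2027: 2027-02-25.
Last Thursday of March 2027: 2027-03-25.

2027-03-25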